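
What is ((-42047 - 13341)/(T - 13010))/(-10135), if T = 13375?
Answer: 55388/3699275 ≈ 0.014973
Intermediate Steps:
((-42047 - 13341)/(T - 13010))/(-10135) = ((-42047 - 13341)/(13375 - 13010))/(-10135) = -55388/365*(-1/10135) = 55388/3699275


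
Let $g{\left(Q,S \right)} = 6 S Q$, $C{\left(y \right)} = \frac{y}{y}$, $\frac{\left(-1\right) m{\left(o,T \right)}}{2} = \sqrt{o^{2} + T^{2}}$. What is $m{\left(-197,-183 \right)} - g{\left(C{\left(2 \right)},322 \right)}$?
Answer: $-1932 - 2 \sqrt{72298} \approx -2469.8$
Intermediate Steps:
$m{\left(o,T \right)} = - 2 \sqrt{T^{2} + o^{2}}$ ($m{\left(o,T \right)} = - 2 \sqrt{o^{2} + T^{2}} = - 2 \sqrt{T^{2} + o^{2}}$)
$C{\left(y \right)} = 1$
$g{\left(Q,S \right)} = 6 Q S$
$m{\left(-197,-183 \right)} - g{\left(C{\left(2 \right)},322 \right)} = - 2 \sqrt{\left(-183\right)^{2} + \left(-197\right)^{2}} - 6 \cdot 1 \cdot 322 = - 2 \sqrt{33489 + 38809} - 1932 = - 2 \sqrt{72298} - 1932 = -1932 - 2 \sqrt{72298}$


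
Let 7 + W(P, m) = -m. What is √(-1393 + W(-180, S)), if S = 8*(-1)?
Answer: 4*I*√87 ≈ 37.31*I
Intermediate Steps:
S = -8
W(P, m) = -7 - m
√(-1393 + W(-180, S)) = √(-1393 + (-7 - 1*(-8))) = √(-1393 + (-7 + 8)) = √(-1393 + 1) = √(-1392) = 4*I*√87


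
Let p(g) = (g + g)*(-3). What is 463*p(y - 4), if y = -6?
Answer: 27780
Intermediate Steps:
p(g) = -6*g (p(g) = (2*g)*(-3) = -6*g)
463*p(y - 4) = 463*(-6*(-6 - 4)) = 463*(-6*(-10)) = 463*60 = 27780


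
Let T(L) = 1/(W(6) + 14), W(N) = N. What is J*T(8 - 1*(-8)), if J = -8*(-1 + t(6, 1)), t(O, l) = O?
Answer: -2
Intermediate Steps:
J = -40 (J = -8*(-1 + 6) = -8*5 = -40)
T(L) = 1/20 (T(L) = 1/(6 + 14) = 1/20)
J*T(8 - 1*(-8)) = -40*1/20 = -2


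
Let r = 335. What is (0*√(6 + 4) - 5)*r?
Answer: -1675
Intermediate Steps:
(0*√(6 + 4) - 5)*r = (0*√(6 + 4) - 5)*335 = (0*√10 - 5)*335 = (0 - 5)*335 = -5*335 = -1675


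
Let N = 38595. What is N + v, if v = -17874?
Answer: 20721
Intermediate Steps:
N + v = 38595 - 17874 = 20721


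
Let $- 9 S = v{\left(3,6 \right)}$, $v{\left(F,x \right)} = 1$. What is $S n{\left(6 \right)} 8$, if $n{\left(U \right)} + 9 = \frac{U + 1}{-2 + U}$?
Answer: $\frac{58}{9} \approx 6.4444$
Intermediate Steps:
$n{\left(U \right)} = -9 + \frac{1 + U}{-2 + U}$ ($n{\left(U \right)} = -9 + \frac{U + 1}{-2 + U} = -9 + \frac{1 + U}{-2 + U}$)
$S = - \frac{1}{9}$ ($S = \left(- \frac{1}{9}\right) 1 = - \frac{1}{9} \approx -0.11111$)
$S n{\left(6 \right)} 8 = - \frac{\frac{1}{-2 + 6} \left(19 - 48\right)}{9} \cdot 8 = - \frac{\frac{1}{4} \left(19 - 48\right)}{9} \cdot 8 = - \frac{\frac{1}{4} \left(-29\right)}{9} \cdot 8 = \left(- \frac{1}{9}\right) \left(- \frac{29}{4}\right) 8 = \frac{29}{36} \cdot 8 = \frac{58}{9}$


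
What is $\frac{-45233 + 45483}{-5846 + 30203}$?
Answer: $\frac{250}{24357} \approx 0.010264$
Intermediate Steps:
$\frac{-45233 + 45483}{-5846 + 30203} = \frac{250}{24357}$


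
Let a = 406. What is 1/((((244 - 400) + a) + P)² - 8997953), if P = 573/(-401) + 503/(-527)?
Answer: -44659100929/399102263643536561 ≈ -1.1190e-7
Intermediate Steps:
P = -503674/211327 (P = 573*(-1/401) + 503*(-1/527) = -573/401 - 503/527 = -503674/211327 ≈ -2.3834)
1/((((244 - 400) + a) + P)² - 8997953) = 1/((((244 - 400) + 406) - 503674/211327)² - 8997953) = 1/(((-156 + 406) - 503674/211327)² - 8997953) = 1/((250 - 503674/211327)² - 8997953) = 1/((52328076/211327)² - 8997953) = 1/(2738227537861776/44659100929 - 8997953) = 1/(-399102263643536561/44659100929) = -44659100929/399102263643536561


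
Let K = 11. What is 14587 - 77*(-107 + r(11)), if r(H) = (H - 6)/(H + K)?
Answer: 45617/2 ≈ 22809.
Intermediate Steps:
r(H) = (-6 + H)/(11 + H) (r(H) = (H - 6)/(H + 11) = (-6 + H)/(11 + H))
14587 - 77*(-107 + r(11)) = 14587 - 77*(-107 + (-6 + 11)/(11 + 11)) = 14587 - 77*(-107 + 5/22) = 14587 - 77*(-2349/22) = 14587 + 16443/2 = 45617/2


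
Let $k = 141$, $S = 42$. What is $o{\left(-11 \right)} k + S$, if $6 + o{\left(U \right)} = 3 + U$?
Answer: $-1932$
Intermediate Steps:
$o{\left(U \right)} = -3 + U$ ($o{\left(U \right)} = -6 + \left(3 + U\right) = -3 + U$)
$o{\left(-11 \right)} k + S = \left(-3 - 11\right) 141 + 42 = \left(-14\right) 141 + 42 = -1974 + 42 = -1932$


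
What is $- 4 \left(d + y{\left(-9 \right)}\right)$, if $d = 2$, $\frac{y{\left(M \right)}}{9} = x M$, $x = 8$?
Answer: $2584$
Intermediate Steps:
$y{\left(M \right)} = 72 M$ ($y{\left(M \right)} = 9 \cdot 8 M = 72 M$)
$- 4 \left(d + y{\left(-9 \right)}\right) = - 4 \left(2 + 72 \left(-9\right)\right) = - 4 \left(2 - 648\right) = \left(-4\right) \left(-646\right) = 2584$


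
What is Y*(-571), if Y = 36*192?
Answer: -3946752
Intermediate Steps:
Y = 6912
Y*(-571) = 6912*(-571) = -3946752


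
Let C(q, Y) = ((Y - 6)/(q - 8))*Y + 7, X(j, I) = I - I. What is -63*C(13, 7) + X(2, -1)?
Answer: -2646/5 ≈ -529.20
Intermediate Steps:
X(j, I) = 0
C(q, Y) = 7 + Y*(-6 + Y)/(-8 + q) (C(q, Y) = ((-6 + Y)/(-8 + q))*Y + 7 = Y*(-6 + Y)/(-8 + q) + 7 = 7 + Y*(-6 + Y)/(-8 + q))
-63*C(13, 7) + X(2, -1) = -63*(-56 + 7² - 6*7 + 7*13)/(-8 + 13) + 0 = -63*(-56 + 49 - 42 + 91)/5 + 0 = -63*42/5 + 0 = -2646/5 + 0 = -2646/5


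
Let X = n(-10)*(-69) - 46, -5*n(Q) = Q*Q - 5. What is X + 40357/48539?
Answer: 61442192/48539 ≈ 1265.8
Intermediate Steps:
n(Q) = 1 - Q**2/5 (n(Q) = -(Q*Q - 5)/5 = -(Q**2 - 5)/5 = -(-5 + Q**2)/5 = 1 - Q**2/5)
X = 1265 (X = (1 - 1/5*(-10)**2)*(-69) - 46 = (1 - 1/5*100)*(-69) - 46 = (1 - 20)*(-69) - 46 = -19*(-69) - 46 = 1311 - 46 = 1265)
X + 40357/48539 = 1265 + 40357/48539 = 61442192/48539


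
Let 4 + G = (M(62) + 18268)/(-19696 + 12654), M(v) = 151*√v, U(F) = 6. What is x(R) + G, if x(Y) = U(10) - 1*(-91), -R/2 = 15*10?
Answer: 318319/3521 - 151*√62/7042 ≈ 90.237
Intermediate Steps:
R = -300 (R = -30*10 = -2*150 = -300)
G = -23218/3521 - 151*√62/7042 (G = -4 + (151*√62 + 18268)/(-19696 + 12654) = -4 + (18268 + 151*√62)/(-7042) = -4 + (18268 + 151*√62)*(-1/7042) = -4 + (-9134/3521 - 151*√62/7042) = -23218/3521 - 151*√62/7042 ≈ -6.7630)
x(Y) = 97 (x(Y) = 6 - 1*(-91) = 6 + 91 = 97)
x(R) + G = 97 + (-23218/3521 - 151*√62/7042) = 318319/3521 - 151*√62/7042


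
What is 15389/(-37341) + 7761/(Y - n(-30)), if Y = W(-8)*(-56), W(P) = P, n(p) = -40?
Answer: 282293669/18222408 ≈ 15.492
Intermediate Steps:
Y = 448 (Y = -8*(-56) = 448)
15389/(-37341) + 7761/(Y - n(-30)) = 15389/(-37341) + 7761/(448 - 1*(-40)) = 15389*(-1/37341) + 7761/(448 + 40) = -15389/37341 + 7761/488 = 282293669/18222408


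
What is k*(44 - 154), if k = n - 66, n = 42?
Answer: 2640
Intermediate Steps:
k = -24 (k = 42 - 66 = -24)
k*(44 - 154) = -24*(44 - 154) = -24*(-110) = 2640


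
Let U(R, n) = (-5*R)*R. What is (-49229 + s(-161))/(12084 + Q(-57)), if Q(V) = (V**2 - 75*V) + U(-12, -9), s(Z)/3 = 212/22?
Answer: -541201/207768 ≈ -2.6048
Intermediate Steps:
s(Z) = 318/11 (s(Z) = 3*(212/22) = 3*(212*(1/22)) = 3*(106/11) = 318/11)
U(R, n) = -5*R**2
Q(V) = -720 + V**2 - 75*V (Q(V) = (V**2 - 75*V) - 5*(-12)**2 = (V**2 - 75*V) - 5*144 = (V**2 - 75*V) - 720 = -720 + V**2 - 75*V)
(-49229 + s(-161))/(12084 + Q(-57)) = (-49229 + 318/11)/(12084 + (-720 + (-57)**2 - 75*(-57))) = -541201/(11*(12084 + (-720 + 3249 + 4275))) = -541201/(11*(12084 + 6804)) = -541201/11/18888 = -541201/11*1/18888 = -541201/207768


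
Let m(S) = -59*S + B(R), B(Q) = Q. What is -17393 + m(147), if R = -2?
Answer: -26068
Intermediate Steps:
m(S) = -2 - 59*S (m(S) = -59*S - 2 = -2 - 59*S)
-17393 + m(147) = -17393 + (-2 - 59*147) = -17393 + (-2 - 8673) = -17393 - 8675 = -26068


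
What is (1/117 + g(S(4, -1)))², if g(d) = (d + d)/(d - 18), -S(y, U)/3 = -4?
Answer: 218089/13689 ≈ 15.932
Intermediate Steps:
S(y, U) = 12 (S(y, U) = -3*(-4) = 12)
g(d) = 2*d/(-18 + d) (g(d) = (2*d)/(-18 + d) = 2*d/(-18 + d))
(1/117 + g(S(4, -1)))² = (1/117 + 2*12/(-18 + 12))² = (1/117 + 2*12/(-6))² = (1/117 + 2*12*(-⅙))² = (1/117 - 4)² = (-467/117)² = 218089/13689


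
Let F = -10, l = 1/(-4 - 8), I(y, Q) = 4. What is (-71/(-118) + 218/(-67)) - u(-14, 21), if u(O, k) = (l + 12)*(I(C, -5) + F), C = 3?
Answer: 272156/3953 ≈ 68.848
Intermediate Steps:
l = -1/12 (l = 1/(-12) = -1/12 ≈ -0.083333)
u(O, k) = -143/2 (u(O, k) = (-1/12 + 12)*(4 - 10) = (143/12)*(-6) = -143/2)
(-71/(-118) + 218/(-67)) - u(-14, 21) = (-71/(-118) + 218/(-67)) - 1*(-143/2) = (-71*(-1/118) + 218*(-1/67)) + 143/2 = (71/118 - 218/67) + 143/2 = -20967/7906 + 143/2 = 272156/3953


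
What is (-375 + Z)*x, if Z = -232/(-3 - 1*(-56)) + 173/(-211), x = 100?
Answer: -425174600/11183 ≈ -38020.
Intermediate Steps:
Z = -58121/11183 (Z = -232/(-3 + 56) + 173*(-1/211) = -232/53 - 173/211 = -58121/11183 ≈ -5.1973)
(-375 + Z)*x = (-375 - 58121/11183)*100 = -4251746/11183*100 = -425174600/11183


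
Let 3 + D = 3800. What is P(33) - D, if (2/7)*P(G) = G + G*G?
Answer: 130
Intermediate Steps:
D = 3797 (D = -3 + 3800 = 3797)
P(G) = 7*G/2 + 7*G²/2 (P(G) = 7*(G + G*G)/2 = 7*(G + G²)/2 = 7*G/2 + 7*G²/2)
P(33) - D = (7/2)*33*(1 + 33) - 1*3797 = (7/2)*33*34 - 3797 = 3927 - 3797 = 130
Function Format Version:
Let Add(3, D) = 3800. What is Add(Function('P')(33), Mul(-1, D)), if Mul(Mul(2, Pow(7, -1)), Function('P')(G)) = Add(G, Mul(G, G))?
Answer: 130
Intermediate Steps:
D = 3797 (D = Add(-3, 3800) = 3797)
Function('P')(G) = Add(Mul(Rational(7, 2), G), Mul(Rational(7, 2), Pow(G, 2))) (Function('P')(G) = Mul(Rational(7, 2), Add(G, Mul(G, G))) = Mul(Rational(7, 2), Add(G, Pow(G, 2))) = Add(Mul(Rational(7, 2), G), Mul(Rational(7, 2), Pow(G, 2))))
Add(Function('P')(33), Mul(-1, D)) = Add(Mul(Rational(7, 2), 33, Add(1, 33)), Mul(-1, 3797)) = Add(Mul(Rational(7, 2), 33, 34), -3797) = Add(3927, -3797) = 130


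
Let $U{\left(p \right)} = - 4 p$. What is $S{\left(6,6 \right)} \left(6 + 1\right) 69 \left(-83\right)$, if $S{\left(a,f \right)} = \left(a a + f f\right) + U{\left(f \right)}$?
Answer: $-1924272$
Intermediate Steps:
$S{\left(a,f \right)} = a^{2} + f^{2} - 4 f$ ($S{\left(a,f \right)} = \left(a a + f f\right) - 4 f = \left(a^{2} + f^{2}\right) - 4 f = a^{2} + f^{2} - 4 f$)
$S{\left(6,6 \right)} \left(6 + 1\right) 69 \left(-83\right) = \left(6^{2} + 6^{2} - 24\right) \left(6 + 1\right) 69 \left(-83\right) = \left(36 + 36 - 24\right) 7 \cdot 69 \left(-83\right) = 48 \cdot 7 \cdot 69 \left(-83\right) = 336 \cdot 69 \left(-83\right) = 23184 \left(-83\right) = -1924272$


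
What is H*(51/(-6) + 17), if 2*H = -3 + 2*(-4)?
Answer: -187/4 ≈ -46.750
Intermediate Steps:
H = -11/2 (H = (-3 + 2*(-4))/2 = (-3 - 8)/2 = (1/2)*(-11) = -11/2 ≈ -5.5000)
H*(51/(-6) + 17) = -11*(51/(-6) + 17)/2 = -11*(51*(-1/6) + 17)/2 = -11*(-17/2 + 17)/2 = -11/2*17/2 = -187/4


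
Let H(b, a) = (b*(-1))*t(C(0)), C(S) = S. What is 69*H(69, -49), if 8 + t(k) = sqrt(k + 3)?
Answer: 38088 - 4761*sqrt(3) ≈ 29842.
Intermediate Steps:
t(k) = -8 + sqrt(3 + k) (t(k) = -8 + sqrt(k + 3) = -8 + sqrt(3 + k))
H(b, a) = -b*(-8 + sqrt(3)) (H(b, a) = (b*(-1))*(-8 + sqrt(3 + 0)) = (-b)*(-8 + sqrt(3)) = -b*(-8 + sqrt(3)))
69*H(69, -49) = 69*(69*(8 - sqrt(3))) = 69*(552 - 69*sqrt(3)) = 38088 - 4761*sqrt(3)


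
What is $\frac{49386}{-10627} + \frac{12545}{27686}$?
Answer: $- \frac{1233985081}{294219122} \approx -4.1941$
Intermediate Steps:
$\frac{49386}{-10627} + \frac{12545}{27686} = 49386 \left(- \frac{1}{10627}\right) + 12545 \cdot \frac{1}{27686} = - \frac{49386}{10627} + \frac{12545}{27686} = - \frac{1233985081}{294219122}$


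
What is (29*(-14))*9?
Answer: -3654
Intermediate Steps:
(29*(-14))*9 = -406*9 = -3654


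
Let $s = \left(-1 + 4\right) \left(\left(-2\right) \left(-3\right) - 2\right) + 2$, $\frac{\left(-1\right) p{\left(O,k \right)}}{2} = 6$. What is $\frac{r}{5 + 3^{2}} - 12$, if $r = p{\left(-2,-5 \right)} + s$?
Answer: $- \frac{83}{7} \approx -11.857$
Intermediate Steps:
$p{\left(O,k \right)} = -12$ ($p{\left(O,k \right)} = \left(-2\right) 6 = -12$)
$s = 14$ ($s = 3 \left(6 - 2\right) + 2 = 3 \cdot 4 + 2 = 12 + 2 = 14$)
$r = 2$ ($r = -12 + 14 = 2$)
$\frac{r}{5 + 3^{2}} - 12 = \frac{2}{5 + 3^{2}} - 12 = \frac{2}{5 + 9} - 12 = \frac{2}{14} - 12 = 2 \cdot \frac{1}{14} - 12 = \frac{1}{7} - 12 = - \frac{83}{7}$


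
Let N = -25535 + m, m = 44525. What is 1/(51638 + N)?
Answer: 1/70628 ≈ 1.4159e-5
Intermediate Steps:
N = 18990 (N = -25535 + 44525 = 18990)
1/(51638 + N) = 1/(51638 + 18990) = 1/70628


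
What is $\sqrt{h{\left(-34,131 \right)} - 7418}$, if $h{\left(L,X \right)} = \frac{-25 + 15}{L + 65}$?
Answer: $\frac{12 i \sqrt{49507}}{31} \approx 86.13 i$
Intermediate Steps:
$h{\left(L,X \right)} = - \frac{10}{65 + L}$
$\sqrt{h{\left(-34,131 \right)} - 7418} = \sqrt{- \frac{10}{65 - 34} - 7418} = \sqrt{- \frac{10}{31} - 7418} = \sqrt{- \frac{229968}{31}} = \frac{12 i \sqrt{49507}}{31}$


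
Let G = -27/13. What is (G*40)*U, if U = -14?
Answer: 15120/13 ≈ 1163.1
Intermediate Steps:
G = -27/13 (G = -27*1/13 = -27/13 ≈ -2.0769)
(G*40)*U = -27/13*40*(-14) = -1080/13*(-14) = 15120/13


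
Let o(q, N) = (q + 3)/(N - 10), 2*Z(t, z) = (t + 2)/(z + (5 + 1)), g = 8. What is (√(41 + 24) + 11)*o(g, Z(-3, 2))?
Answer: -1936/161 - 176*√65/161 ≈ -20.838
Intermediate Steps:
Z(t, z) = (2 + t)/(2*(6 + z)) (Z(t, z) = ((t + 2)/(z + (5 + 1)))/2 = ((2 + t)/(z + 6))/2 = ((2 + t)/(6 + z))/2 = (2 + t)/(2*(6 + z)))
o(q, N) = (3 + q)/(-10 + N)
(√(41 + 24) + 11)*o(g, Z(-3, 2)) = (√(41 + 24) + 11)*((3 + 8)/(-10 + (2 - 3)/(2*(6 + 2)))) = (√65 + 11)*(11/(-10 + (½)*(-1)/8)) = (11 + √65)*(11/(-10 + (½)*(⅛)*(-1))) = (11 + √65)*(11/(-10 - 1/16)) = (11 + √65)*(11/(-161/16)) = (11 + √65)*(-16/161*11) = (11 + √65)*(-176/161) = -1936/161 - 176*√65/161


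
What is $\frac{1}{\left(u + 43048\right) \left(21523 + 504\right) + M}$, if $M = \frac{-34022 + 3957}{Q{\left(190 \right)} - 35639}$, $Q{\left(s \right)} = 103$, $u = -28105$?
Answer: $\frac{35536}{11696655276161} \approx 3.0381 \cdot 10^{-9}$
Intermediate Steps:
$M = \frac{30065}{35536}$ ($M = \frac{-34022 + 3957}{103 - 35639} = - \frac{30065}{-35536} = \left(-30065\right) \left(- \frac{1}{35536}\right) = \frac{30065}{35536} \approx 0.84604$)
$\frac{1}{\left(u + 43048\right) \left(21523 + 504\right) + M} = \frac{1}{\left(-28105 + 43048\right) \left(21523 + 504\right) + \frac{30065}{35536}} = \frac{1}{14943 \cdot 22027 + \frac{30065}{35536}} = \frac{1}{329149461 + \frac{30065}{35536}} = \frac{1}{\frac{11696655276161}{35536}} = \frac{35536}{11696655276161}$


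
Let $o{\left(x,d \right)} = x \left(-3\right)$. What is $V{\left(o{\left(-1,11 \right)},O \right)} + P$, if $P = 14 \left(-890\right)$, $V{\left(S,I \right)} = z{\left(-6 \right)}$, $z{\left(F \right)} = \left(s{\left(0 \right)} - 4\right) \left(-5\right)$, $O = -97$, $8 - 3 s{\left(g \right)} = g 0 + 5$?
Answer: $-12445$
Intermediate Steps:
$s{\left(g \right)} = 1$ ($s{\left(g \right)} = \frac{8}{3} - \frac{g 0 + 5}{3} = \frac{8}{3} - \frac{0 + 5}{3} = \frac{8}{3} - \frac{5}{3} = 1$)
$o{\left(x,d \right)} = - 3 x$
$z{\left(F \right)} = 15$ ($z{\left(F \right)} = \left(1 - 4\right) \left(-5\right) = \left(-3\right) \left(-5\right) = 15$)
$V{\left(S,I \right)} = 15$
$P = -12460$
$V{\left(o{\left(-1,11 \right)},O \right)} + P = 15 - 12460 = -12445$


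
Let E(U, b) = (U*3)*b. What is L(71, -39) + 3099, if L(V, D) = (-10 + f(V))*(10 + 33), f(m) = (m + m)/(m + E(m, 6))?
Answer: 50797/19 ≈ 2673.5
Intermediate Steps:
E(U, b) = 3*U*b (E(U, b) = (3*U)*b = 3*U*b)
f(m) = 2/19 (f(m) = (m + m)/(m + 3*m*6) = (2*m)/(m + 18*m) = (2*m)/((19*m)) = (2*m)*(1/(19*m)) = 2/19)
L(V, D) = -8084/19 (L(V, D) = (-10 + 2/19)*(10 + 33) = -188/19*43 = -8084/19)
L(71, -39) + 3099 = -8084/19 + 3099 = 50797/19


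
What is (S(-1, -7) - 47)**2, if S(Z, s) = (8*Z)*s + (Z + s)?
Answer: 1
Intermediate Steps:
S(Z, s) = Z + s + 8*Z*s (S(Z, s) = 8*Z*s + (Z + s) = Z + s + 8*Z*s)
(S(-1, -7) - 47)**2 = ((-1 - 7 + 8*(-1)*(-7)) - 47)**2 = ((-1 - 7 + 56) - 47)**2 = (48 - 47)**2 = 1**2 = 1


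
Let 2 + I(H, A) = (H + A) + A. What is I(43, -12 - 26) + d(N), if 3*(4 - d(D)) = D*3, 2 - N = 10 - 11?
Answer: -34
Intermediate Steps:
I(H, A) = -2 + H + 2*A (I(H, A) = -2 + ((H + A) + A) = -2 + ((A + H) + A) = -2 + (H + 2*A) = -2 + H + 2*A)
N = 3 (N = 2 - (10 - 11) = 2 - 1*(-1) = 2 + 1 = 3)
d(D) = 4 - D (d(D) = 4 - D*3/3 = 4 - D)
I(43, -12 - 26) + d(N) = (-2 + 43 + 2*(-12 - 26)) + (4 - 1*3) = (-2 + 43 + 2*(-38)) + (4 - 3) = (-2 + 43 - 76) + 1 = -35 + 1 = -34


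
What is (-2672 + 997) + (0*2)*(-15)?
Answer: -1675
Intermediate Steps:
(-2672 + 997) + (0*2)*(-15) = -1675 + 0*(-15) = -1675 + 0 = -1675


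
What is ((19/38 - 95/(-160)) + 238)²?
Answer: 58537801/1024 ≈ 57166.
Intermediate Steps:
((19/38 - 95/(-160)) + 238)² = ((19*(1/38) - 95*(-1/160)) + 238)² = ((½ + 19/32) + 238)² = (35/32 + 238)² = (7651/32)² = 58537801/1024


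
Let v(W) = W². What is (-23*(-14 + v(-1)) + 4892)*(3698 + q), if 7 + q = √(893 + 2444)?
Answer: 19159981 + 5191*√3337 ≈ 1.9460e+7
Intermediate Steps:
q = -7 + √3337 (q = -7 + √(893 + 2444) = -7 + √3337 ≈ 50.767)
(-23*(-14 + v(-1)) + 4892)*(3698 + q) = (-23*(-14 + (-1)²) + 4892)*(3698 + (-7 + √3337)) = (-23*(-14 + 1) + 4892)*(3691 + √3337) = (-23*(-13) + 4892)*(3691 + √3337) = (299 + 4892)*(3691 + √3337) = 5191*(3691 + √3337) = 19159981 + 5191*√3337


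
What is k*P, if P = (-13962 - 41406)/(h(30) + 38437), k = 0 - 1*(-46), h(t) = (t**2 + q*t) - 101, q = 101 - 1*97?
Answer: -636732/9839 ≈ -64.715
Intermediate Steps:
q = 4 (q = 101 - 97 = 4)
h(t) = -101 + t**2 + 4*t (h(t) = (t**2 + 4*t) - 101 = -101 + t**2 + 4*t)
k = 46 (k = 0 + 46 = 46)
P = -13842/9839 (P = (-13962 - 41406)/((-101 + 30**2 + 4*30) + 38437) = -55368/((-101 + 900 + 120) + 38437) = -55368/(919 + 38437) = -55368/39356 = -55368*1/39356 = -13842/9839 ≈ -1.4069)
k*P = 46*(-13842/9839) = -636732/9839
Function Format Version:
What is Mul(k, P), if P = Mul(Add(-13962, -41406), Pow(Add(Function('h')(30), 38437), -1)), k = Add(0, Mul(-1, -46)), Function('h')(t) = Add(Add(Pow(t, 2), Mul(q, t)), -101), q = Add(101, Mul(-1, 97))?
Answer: Rational(-636732, 9839) ≈ -64.715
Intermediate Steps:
q = 4 (q = Add(101, -97) = 4)
Function('h')(t) = Add(-101, Pow(t, 2), Mul(4, t)) (Function('h')(t) = Add(Add(Pow(t, 2), Mul(4, t)), -101) = Add(-101, Pow(t, 2), Mul(4, t)))
k = 46 (k = Add(0, 46) = 46)
P = Rational(-13842, 9839) (P = Mul(Add(-13962, -41406), Pow(Add(Add(-101, Pow(30, 2), Mul(4, 30)), 38437), -1)) = Mul(-55368, Pow(Add(Add(-101, 900, 120), 38437), -1)) = Mul(-55368, Pow(Add(919, 38437), -1)) = Mul(-55368, Pow(39356, -1)) = Mul(-55368, Rational(1, 39356)) = Rational(-13842, 9839) ≈ -1.4069)
Mul(k, P) = Mul(46, Rational(-13842, 9839)) = Rational(-636732, 9839)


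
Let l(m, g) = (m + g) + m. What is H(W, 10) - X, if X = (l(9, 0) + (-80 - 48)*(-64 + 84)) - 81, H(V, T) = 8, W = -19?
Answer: 2631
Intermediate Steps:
l(m, g) = g + 2*m (l(m, g) = (g + m) + m = g + 2*m)
X = -2623 (X = ((0 + 2*9) + (-80 - 48)*(-64 + 84)) - 81 = ((0 + 18) - 128*20) - 81 = (18 - 2560) - 81 = -2542 - 81 = -2623)
H(W, 10) - X = 8 - 1*(-2623) = 8 + 2623 = 2631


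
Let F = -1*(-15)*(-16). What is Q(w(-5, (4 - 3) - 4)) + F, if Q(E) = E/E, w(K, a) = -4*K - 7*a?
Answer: -239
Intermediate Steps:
w(K, a) = -7*a - 4*K
Q(E) = 1
F = -240 (F = 15*(-16) = -240)
Q(w(-5, (4 - 3) - 4)) + F = 1 - 240 = -239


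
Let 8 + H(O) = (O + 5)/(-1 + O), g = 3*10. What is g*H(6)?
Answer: -174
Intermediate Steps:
g = 30
H(O) = -8 + (5 + O)/(-1 + O) (H(O) = -8 + (O + 5)/(-1 + O) = -8 + (5 + O)/(-1 + O))
g*H(6) = 30*((13 - 7*6)/(-1 + 6)) = 30*((13 - 42)/5) = 30*((⅕)*(-29)) = 30*(-29/5) = -174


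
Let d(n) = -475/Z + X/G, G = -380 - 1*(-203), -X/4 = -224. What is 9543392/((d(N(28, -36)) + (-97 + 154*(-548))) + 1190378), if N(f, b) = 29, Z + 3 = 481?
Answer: 807428223552/93564332371 ≈ 8.6297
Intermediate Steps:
Z = 478 (Z = -3 + 481 = 478)
X = 896 (X = -4*(-224) = 896)
G = -177 (G = -380 + 203 = -177)
d(n) = -512363/84606 (d(n) = -475/478 + 896/(-177) = -475*1/478 + 896*(-1/177) = -475/478 - 896/177 = -512363/84606)
9543392/((d(N(28, -36)) + (-97 + 154*(-548))) + 1190378) = 9543392/((-512363/84606 + (-97 + 154*(-548))) + 1190378) = 9543392/((-512363/84606 + (-97 - 84392)) + 1190378) = 9543392/((-512363/84606 - 84489) + 1190378) = 9543392/(-7148788697/84606 + 1190378) = 9543392/(93564332371/84606) = 9543392*(84606/93564332371) = 807428223552/93564332371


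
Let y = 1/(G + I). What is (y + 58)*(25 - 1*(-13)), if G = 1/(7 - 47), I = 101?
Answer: 8903476/4039 ≈ 2204.4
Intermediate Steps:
G = -1/40 (G = 1/(-40) = -1/40 ≈ -0.025000)
y = 40/4039 (y = 1/(-1/40 + 101) = 1/(4039/40) = 40/4039 ≈ 0.0099034)
(y + 58)*(25 - 1*(-13)) = (40/4039 + 58)*(25 - 1*(-13)) = 234302*(25 + 13)/4039 = (234302/4039)*38 = 8903476/4039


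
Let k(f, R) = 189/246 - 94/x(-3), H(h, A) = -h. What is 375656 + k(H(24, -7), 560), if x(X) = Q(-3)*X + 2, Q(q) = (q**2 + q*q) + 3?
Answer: 1879042863/5002 ≈ 3.7566e+5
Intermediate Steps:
Q(q) = 3 + 2*q**2 (Q(q) = (q**2 + q**2) + 3 = 2*q**2 + 3 = 3 + 2*q**2)
x(X) = 2 + 21*X (x(X) = (3 + 2*(-3)**2)*X + 2 = (3 + 2*9)*X + 2 = (3 + 18)*X + 2 = 21*X + 2 = 2 + 21*X)
k(f, R) = 11551/5002 (k(f, R) = 189/246 - 94/(2 + 21*(-3)) = 189*(1/246) - 94/(2 - 63) = 63/82 - 94/(-61) = 63/82 - 94*(-1/61) = 63/82 + 94/61 = 11551/5002)
375656 + k(H(24, -7), 560) = 375656 + 11551/5002 = 1879042863/5002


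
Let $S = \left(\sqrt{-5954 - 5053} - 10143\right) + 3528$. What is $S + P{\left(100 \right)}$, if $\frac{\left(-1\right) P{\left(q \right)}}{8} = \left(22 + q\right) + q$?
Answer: $-8391 + 3 i \sqrt{1223} \approx -8391.0 + 104.91 i$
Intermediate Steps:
$P{\left(q \right)} = -176 - 16 q$ ($P{\left(q \right)} = - 8 \left(\left(22 + q\right) + q\right) = - 8 \left(22 + 2 q\right) = -176 - 16 q$)
$S = -6615 + 3 i \sqrt{1223}$ ($S = \left(\sqrt{-11007} - 10143\right) + 3528 = \left(3 i \sqrt{1223} - 10143\right) + 3528 = \left(-10143 + 3 i \sqrt{1223}\right) + 3528 = -6615 + 3 i \sqrt{1223} \approx -6615.0 + 104.91 i$)
$S + P{\left(100 \right)} = \left(-6615 + 3 i \sqrt{1223}\right) - 1776 = -8391 + 3 i \sqrt{1223}$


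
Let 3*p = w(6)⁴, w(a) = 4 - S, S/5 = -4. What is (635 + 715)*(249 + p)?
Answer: 149635350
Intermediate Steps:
S = -20 (S = 5*(-4) = -20)
w(a) = 24 (w(a) = 4 - 1*(-20) = 4 + 20 = 24)
p = 110592 (p = (⅓)*24⁴ = (⅓)*331776 = 110592)
(635 + 715)*(249 + p) = (635 + 715)*(249 + 110592) = 1350*110841 = 149635350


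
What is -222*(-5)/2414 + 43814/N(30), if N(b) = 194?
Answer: 26495584/117079 ≈ 226.31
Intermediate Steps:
-222*(-5)/2414 + 43814/N(30) = -222*(-5)/2414 + 43814/194 = 1110*(1/2414) + 43814*(1/194) = 555/1207 + 21907/97 = 26495584/117079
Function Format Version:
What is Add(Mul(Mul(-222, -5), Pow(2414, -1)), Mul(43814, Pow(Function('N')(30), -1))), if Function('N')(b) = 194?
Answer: Rational(26495584, 117079) ≈ 226.31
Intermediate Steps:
Add(Mul(Mul(-222, -5), Pow(2414, -1)), Mul(43814, Pow(Function('N')(30), -1))) = Add(Mul(Mul(-222, -5), Pow(2414, -1)), Mul(43814, Pow(194, -1))) = Add(Mul(1110, Rational(1, 2414)), Mul(43814, Rational(1, 194))) = Add(Rational(555, 1207), Rational(21907, 97)) = Rational(26495584, 117079)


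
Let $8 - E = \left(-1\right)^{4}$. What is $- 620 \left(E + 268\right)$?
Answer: $-170500$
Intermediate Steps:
$E = 7$ ($E = 8 - \left(-1\right)^{4} = 8 - 1 = 7$)
$- 620 \left(E + 268\right) = - 620 \left(7 + 268\right) = \left(-620\right) 275 = -170500$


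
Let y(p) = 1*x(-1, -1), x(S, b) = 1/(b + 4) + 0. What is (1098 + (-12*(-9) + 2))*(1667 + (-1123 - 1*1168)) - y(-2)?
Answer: -2261377/3 ≈ -7.5379e+5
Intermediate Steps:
x(S, b) = 1/(4 + b) (x(S, b) = 1/(4 + b) + 0 = 1/(4 + b))
y(p) = ⅓ (y(p) = 1/(4 - 1) = 1/3 = 1*(⅓) = ⅓)
(1098 + (-12*(-9) + 2))*(1667 + (-1123 - 1*1168)) - y(-2) = (1098 + (-12*(-9) + 2))*(1667 + (-1123 - 1*1168)) - 1*⅓ = (1098 + (108 + 2))*(1667 + (-1123 - 1168)) - ⅓ = (1098 + 110)*(1667 - 2291) - ⅓ = 1208*(-624) - ⅓ = -753792 - ⅓ = -2261377/3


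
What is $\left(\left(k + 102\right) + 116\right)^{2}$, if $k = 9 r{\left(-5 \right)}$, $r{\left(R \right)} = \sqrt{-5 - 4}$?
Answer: $46795 + 11772 i \approx 46795.0 + 11772.0 i$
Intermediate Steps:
$r{\left(R \right)} = 3 i$ ($r{\left(R \right)} = \sqrt{-9} = 3 i$)
$k = 27 i$ ($k = 9 \cdot 3 i = 27 i \approx 27.0 i$)
$\left(\left(k + 102\right) + 116\right)^{2} = \left(\left(27 i + 102\right) + 116\right)^{2} = \left(\left(102 + 27 i\right) + 116\right)^{2} = \left(218 + 27 i\right)^{2}$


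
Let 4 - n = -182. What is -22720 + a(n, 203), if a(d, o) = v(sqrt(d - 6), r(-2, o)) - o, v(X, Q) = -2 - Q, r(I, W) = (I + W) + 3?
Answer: -23129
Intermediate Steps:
n = 186 (n = 4 - 1*(-182) = 4 + 182 = 186)
r(I, W) = 3 + I + W
a(d, o) = -3 - 2*o (a(d, o) = (-2 - (3 - 2 + o)) - o = (-2 - (1 + o)) - o = (-2 + (-1 - o)) - o = (-3 - o) - o = -3 - 2*o)
-22720 + a(n, 203) = -22720 + (-3 - 2*203) = -22720 + (-3 - 406) = -22720 - 409 = -23129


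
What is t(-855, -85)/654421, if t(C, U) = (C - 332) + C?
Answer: -2042/654421 ≈ -0.0031203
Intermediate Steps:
t(C, U) = -332 + 2*C (t(C, U) = (-332 + C) + C = -332 + 2*C)
t(-855, -85)/654421 = (-332 + 2*(-855))/654421 = (-332 - 1710)*(1/654421) = -2042*1/654421 = -2042/654421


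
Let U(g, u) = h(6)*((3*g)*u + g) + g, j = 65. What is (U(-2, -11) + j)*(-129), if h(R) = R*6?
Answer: -305343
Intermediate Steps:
h(R) = 6*R
U(g, u) = 37*g + 108*g*u (U(g, u) = (6*6)*((3*g)*u + g) + g = 36*(3*g*u + g) + g = 36*(g + 3*g*u) + g = (36*g + 108*g*u) + g = 37*g + 108*g*u)
(U(-2, -11) + j)*(-129) = (-2*(37 + 108*(-11)) + 65)*(-129) = (-2*(37 - 1188) + 65)*(-129) = (-2*(-1151) + 65)*(-129) = (2302 + 65)*(-129) = 2367*(-129) = -305343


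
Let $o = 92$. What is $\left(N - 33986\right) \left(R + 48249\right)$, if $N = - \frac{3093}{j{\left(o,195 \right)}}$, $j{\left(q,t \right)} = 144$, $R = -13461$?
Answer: $- \frac{4732208741}{4} \approx -1.1831 \cdot 10^{9}$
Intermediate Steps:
$N = - \frac{1031}{48}$ ($N = - \frac{3093}{144} = \left(-3093\right) \frac{1}{144} = - \frac{1031}{48} \approx -21.479$)
$\left(N - 33986\right) \left(R + 48249\right) = \left(- \frac{1031}{48} - 33986\right) \left(-13461 + 48249\right) = \left(- \frac{1632359}{48}\right) 34788 = - \frac{4732208741}{4}$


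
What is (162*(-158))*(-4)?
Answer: 102384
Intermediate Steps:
(162*(-158))*(-4) = -25596*(-4) = 102384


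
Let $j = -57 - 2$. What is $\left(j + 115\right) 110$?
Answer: $6160$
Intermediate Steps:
$j = -59$
$\left(j + 115\right) 110 = \left(-59 + 115\right) 110 = 56 \cdot 110 = 6160$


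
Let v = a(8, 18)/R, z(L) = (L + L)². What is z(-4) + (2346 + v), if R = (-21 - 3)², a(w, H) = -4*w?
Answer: 43379/18 ≈ 2409.9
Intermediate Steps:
z(L) = 4*L² (z(L) = (2*L)² = 4*L²)
R = 576 (R = (-24)² = 576)
v = -1/18 (v = -4*8/576 = -32*1/576 = -1/18 ≈ -0.055556)
z(-4) + (2346 + v) = 4*(-4)² + (2346 - 1/18) = 4*16 + 42227/18 = 64 + 42227/18 = 43379/18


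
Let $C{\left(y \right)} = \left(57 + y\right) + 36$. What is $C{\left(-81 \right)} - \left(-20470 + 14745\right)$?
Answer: $5737$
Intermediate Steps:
$C{\left(y \right)} = 93 + y$
$C{\left(-81 \right)} - \left(-20470 + 14745\right) = \left(93 - 81\right) - \left(-20470 + 14745\right) = 12 - -5725 = 12 + 5725 = 5737$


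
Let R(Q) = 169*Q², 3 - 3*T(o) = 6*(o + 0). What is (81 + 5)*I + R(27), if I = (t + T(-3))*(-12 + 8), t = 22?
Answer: 113225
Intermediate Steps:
T(o) = 1 - 2*o (T(o) = 1 - 2*(o + 0) = 1 - 2*o)
I = -116 (I = (22 + (1 - 2*(-3)))*(-12 + 8) = (22 + (1 + 6))*(-4) = (22 + 7)*(-4) = 29*(-4) = -116)
(81 + 5)*I + R(27) = (81 + 5)*(-116) + 169*27² = 86*(-116) + 169*729 = -9976 + 123201 = 113225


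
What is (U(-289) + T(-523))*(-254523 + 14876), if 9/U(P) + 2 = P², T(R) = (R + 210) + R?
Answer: 16732602878125/83519 ≈ 2.0034e+8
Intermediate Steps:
T(R) = 210 + 2*R (T(R) = (210 + R) + R = 210 + 2*R)
U(P) = 9/(-2 + P²)
(U(-289) + T(-523))*(-254523 + 14876) = (9/(-2 + (-289)²) + (210 + 2*(-523)))*(-254523 + 14876) = (9/(-2 + 83521) + (210 - 1046))*(-239647) = (9/83519 - 836)*(-239647) = -69821875/83519*(-239647) = 16732602878125/83519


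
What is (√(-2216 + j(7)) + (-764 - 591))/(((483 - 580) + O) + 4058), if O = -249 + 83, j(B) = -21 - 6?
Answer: -271/759 + I*√2243/3795 ≈ -0.35705 + 0.01248*I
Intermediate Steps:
j(B) = -27
O = -166
(√(-2216 + j(7)) + (-764 - 591))/(((483 - 580) + O) + 4058) = (√(-2216 - 27) + (-764 - 591))/(((483 - 580) - 166) + 4058) = (√(-2243) - 1355)/((-97 - 166) + 4058) = (I*√2243 - 1355)/(-263 + 4058) = (-1355 + I*√2243)/3795 = (-1355 + I*√2243)*(1/3795) = -271/759 + I*√2243/3795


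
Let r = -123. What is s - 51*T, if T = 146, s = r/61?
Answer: -454329/61 ≈ -7448.0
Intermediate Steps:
s = -123/61 ≈ -2.0164
s - 51*T = -123/61 - 51*146 = -123/61 - 7446 = -454329/61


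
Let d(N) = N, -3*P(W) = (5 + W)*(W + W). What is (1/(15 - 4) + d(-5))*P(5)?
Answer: 1800/11 ≈ 163.64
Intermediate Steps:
P(W) = -2*W*(5 + W)/3 (P(W) = -(5 + W)*(W + W)/3 = -(5 + W)*2*W/3 = -2*W*(5 + W)/3)
(1/(15 - 4) + d(-5))*P(5) = (1/(15 - 4) - 5)*(-2/3*5*(5 + 5)) = (1/11 - 5)*(-2/3*5*10) = (1/11 - 5)*(-100/3) = -54/11*(-100/3) = 1800/11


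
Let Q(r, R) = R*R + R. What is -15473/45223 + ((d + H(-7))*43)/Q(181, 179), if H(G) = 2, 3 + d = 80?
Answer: -344917529/1457085060 ≈ -0.23672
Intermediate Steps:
d = 77 (d = -3 + 80 = 77)
Q(r, R) = R + R² (Q(r, R) = R² + R = R + R²)
-15473/45223 + ((d + H(-7))*43)/Q(181, 179) = -15473/45223 + ((77 + 2)*43)/((179*(1 + 179))) = -15473*1/45223 + (79*43)/((179*180)) = -15473/45223 + 3397/32220 = -344917529/1457085060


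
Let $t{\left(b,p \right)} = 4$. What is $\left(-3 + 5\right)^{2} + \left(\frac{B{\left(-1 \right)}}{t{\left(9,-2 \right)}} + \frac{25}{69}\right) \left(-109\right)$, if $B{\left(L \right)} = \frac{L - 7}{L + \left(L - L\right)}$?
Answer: $- \frac{17491}{69} \approx -253.49$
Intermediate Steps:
$B{\left(L \right)} = \frac{-7 + L}{L}$ ($B{\left(L \right)} = \frac{-7 + L}{L + 0} = \frac{-7 + L}{L}$)
$\left(-3 + 5\right)^{2} + \left(\frac{B{\left(-1 \right)}}{t{\left(9,-2 \right)}} + \frac{25}{69}\right) \left(-109\right) = \left(-3 + 5\right)^{2} + \left(\frac{\frac{1}{-1} \left(-7 - 1\right)}{4} + \frac{25}{69}\right) \left(-109\right) = 2^{2} + \left(\left(-1\right) \left(-8\right) \frac{1}{4} + 25 \cdot \frac{1}{69}\right) \left(-109\right) = 4 + \left(8 \cdot \frac{1}{4} + \frac{25}{69}\right) \left(-109\right) = 4 + \left(2 + \frac{25}{69}\right) \left(-109\right) = 4 + \frac{163}{69} \left(-109\right) = 4 - \frac{17767}{69} = - \frac{17491}{69}$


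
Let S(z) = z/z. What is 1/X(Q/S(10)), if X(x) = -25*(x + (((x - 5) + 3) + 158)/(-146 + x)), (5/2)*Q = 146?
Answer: -219/306340 ≈ -0.00071489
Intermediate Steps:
S(z) = 1
Q = 292/5 (Q = (⅖)*146 = 292/5 ≈ 58.400)
X(x) = -25*x - 25*(156 + x)/(-146 + x) (X(x) = -25*(x + (((-5 + x) + 3) + 158)/(-146 + x)) = -25*(x + ((-2 + x) + 158)/(-146 + x)) = -25*(x + (156 + x)/(-146 + x)) = -25*x - 25*(156 + x)/(-146 + x))
1/X(Q/S(10)) = 1/(25*(-156 - ((292/5)/1)² + 145*((292/5)/1))/(-146 + (292/5)/1)) = 1/(25*(-156 - ((292/5)*1)² + 145*((292/5)*1))/(-146 + (292/5)*1)) = 1/(25*(-156 - (292/5)² + 145*(292/5))/(-146 + 292/5)) = 1/(25*(-156 - 1*85264/25 + 8468)/(-438/5)) = 1/(25*(-5/438)*(-156 - 85264/25 + 8468)) = 1/(25*(-5/438)*(122536/25)) = 1/(-306340/219) = -219/306340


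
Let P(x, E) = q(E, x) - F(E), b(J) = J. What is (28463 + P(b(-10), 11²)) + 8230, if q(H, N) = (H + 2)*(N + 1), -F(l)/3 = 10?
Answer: 35616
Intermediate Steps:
F(l) = -30 (F(l) = -3*10 = -30)
q(H, N) = (1 + N)*(2 + H) (q(H, N) = (2 + H)*(1 + N) = (1 + N)*(2 + H))
P(x, E) = 32 + E + 2*x + E*x (P(x, E) = (2 + E + 2*x + E*x) - 1*(-30) = (2 + E + 2*x + E*x) + 30 = 32 + E + 2*x + E*x)
(28463 + P(b(-10), 11²)) + 8230 = (28463 + (32 + 11² + 2*(-10) + 11²*(-10))) + 8230 = (28463 + (32 + 121 - 20 + 121*(-10))) + 8230 = (28463 + (32 + 121 - 20 - 1210)) + 8230 = (28463 - 1077) + 8230 = 27386 + 8230 = 35616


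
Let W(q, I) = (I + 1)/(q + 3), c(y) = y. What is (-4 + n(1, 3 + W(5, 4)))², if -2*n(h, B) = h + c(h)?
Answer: 25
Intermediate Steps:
W(q, I) = (1 + I)/(3 + q)
n(h, B) = -h (n(h, B) = -(h + h)/2 = -h)
(-4 + n(1, 3 + W(5, 4)))² = (-4 - 1*1)² = (-4 - 1)² = (-5)² = 25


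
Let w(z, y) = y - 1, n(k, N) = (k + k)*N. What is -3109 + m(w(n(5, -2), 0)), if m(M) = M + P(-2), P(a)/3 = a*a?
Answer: -3098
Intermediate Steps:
P(a) = 3*a² (P(a) = 3*(a*a) = 3*a²)
n(k, N) = 2*N*k (n(k, N) = (2*k)*N = 2*N*k)
w(z, y) = -1 + y
m(M) = 12 + M (m(M) = M + 3*(-2)² = M + 3*4 = M + 12 = 12 + M)
-3109 + m(w(n(5, -2), 0)) = -3109 + (12 + (-1 + 0)) = -3109 + (12 - 1) = -3109 + 11 = -3098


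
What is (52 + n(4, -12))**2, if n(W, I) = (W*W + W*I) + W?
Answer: 576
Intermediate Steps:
n(W, I) = W + W**2 + I*W (n(W, I) = (W**2 + I*W) + W = W + W**2 + I*W)
(52 + n(4, -12))**2 = (52 + 4*(1 - 12 + 4))**2 = (52 + 4*(-7))**2 = (52 - 28)**2 = 24**2 = 576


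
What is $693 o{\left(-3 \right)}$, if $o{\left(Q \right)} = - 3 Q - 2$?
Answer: $4851$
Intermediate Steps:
$o{\left(Q \right)} = -2 - 3 Q$
$693 o{\left(-3 \right)} = 693 \left(-2 - -9\right) = 693 \left(-2 + 9\right) = 693 \cdot 7 = 4851$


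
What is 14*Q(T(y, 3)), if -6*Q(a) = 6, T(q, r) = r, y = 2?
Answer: -14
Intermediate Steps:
Q(a) = -1 (Q(a) = -⅙*6 = -1)
14*Q(T(y, 3)) = 14*(-1) = -14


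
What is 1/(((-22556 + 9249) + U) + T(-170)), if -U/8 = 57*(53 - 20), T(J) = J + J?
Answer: -1/28695 ≈ -3.4849e-5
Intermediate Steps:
T(J) = 2*J
U = -15048 (U = -456*(53 - 20) = -456*33 = -8*1881 = -15048)
1/(((-22556 + 9249) + U) + T(-170)) = 1/(((-22556 + 9249) - 15048) + 2*(-170)) = 1/((-13307 - 15048) - 340) = 1/(-28355 - 340) = 1/(-28695) = -1/28695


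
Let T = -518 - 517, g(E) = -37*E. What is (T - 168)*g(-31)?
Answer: -1379841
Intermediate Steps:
T = -1035
(T - 168)*g(-31) = (-1035 - 168)*(-37*(-31)) = -1203*1147 = -1379841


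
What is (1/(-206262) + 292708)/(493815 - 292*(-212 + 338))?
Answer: 60374537495/94266478026 ≈ 0.64047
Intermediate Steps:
(1/(-206262) + 292708)/(493815 - 292*(-212 + 338)) = (-1/206262 + 292708)/(493815 - 292*126) = 60374537495/(206262*(493815 - 36792)) = (60374537495/206262)/457023 = (60374537495/206262)*(1/457023) = 60374537495/94266478026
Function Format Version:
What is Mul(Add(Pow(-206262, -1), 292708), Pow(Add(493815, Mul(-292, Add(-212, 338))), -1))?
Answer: Rational(60374537495, 94266478026) ≈ 0.64047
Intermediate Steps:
Mul(Add(Pow(-206262, -1), 292708), Pow(Add(493815, Mul(-292, Add(-212, 338))), -1)) = Mul(Add(Rational(-1, 206262), 292708), Pow(Add(493815, Mul(-292, 126)), -1)) = Mul(Rational(60374537495, 206262), Pow(Add(493815, -36792), -1)) = Mul(Rational(60374537495, 206262), Pow(457023, -1)) = Mul(Rational(60374537495, 206262), Rational(1, 457023)) = Rational(60374537495, 94266478026)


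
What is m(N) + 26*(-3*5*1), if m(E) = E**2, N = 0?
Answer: -390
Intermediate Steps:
m(N) + 26*(-3*5*1) = 0**2 + 26*(-3*5*1) = 0 + 26*(-15*1) = 0 + 26*(-15) = 0 - 390 = -390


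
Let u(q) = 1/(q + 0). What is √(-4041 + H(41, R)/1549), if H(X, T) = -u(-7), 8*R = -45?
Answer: I*√475102981766/10843 ≈ 63.569*I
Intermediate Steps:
R = -45/8 (R = (⅛)*(-45) = -45/8 ≈ -5.6250)
u(q) = 1/q
H(X, T) = ⅐ (H(X, T) = -1/(-7) = -1*(-⅐) = ⅐)
√(-4041 + H(41, R)/1549) = √(-4041 + (⅐)/1549) = √(-4041 + (⅐)*(1/1549)) = √(-4041 + 1/10843) = √(-43816562/10843) = I*√475102981766/10843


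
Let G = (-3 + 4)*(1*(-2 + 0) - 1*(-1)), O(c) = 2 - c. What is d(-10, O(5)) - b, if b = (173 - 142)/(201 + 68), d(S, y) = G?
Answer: -300/269 ≈ -1.1152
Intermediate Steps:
G = -1 (G = 1*(1*(-2) + 1) = 1*(-2 + 1) = 1*(-1) = -1)
d(S, y) = -1
b = 31/269 ≈ 0.11524
d(-10, O(5)) - b = -1 - 1*31/269 = -1 - 31/269 = -300/269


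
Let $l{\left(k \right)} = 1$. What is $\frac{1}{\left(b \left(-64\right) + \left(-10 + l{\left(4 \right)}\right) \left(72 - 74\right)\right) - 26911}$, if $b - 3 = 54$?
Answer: $- \frac{1}{30541} \approx -3.2743 \cdot 10^{-5}$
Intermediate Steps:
$b = 57$ ($b = 3 + 54 = 57$)
$\frac{1}{\left(b \left(-64\right) + \left(-10 + l{\left(4 \right)}\right) \left(72 - 74\right)\right) - 26911} = \frac{1}{\left(57 \left(-64\right) + \left(-10 + 1\right) \left(72 - 74\right)\right) - 26911} = \frac{1}{\left(-3648 - -18\right) - 26911} = \frac{1}{\left(-3648 + 18\right) - 26911} = \frac{1}{-3630 - 26911} = \frac{1}{-30541} = - \frac{1}{30541}$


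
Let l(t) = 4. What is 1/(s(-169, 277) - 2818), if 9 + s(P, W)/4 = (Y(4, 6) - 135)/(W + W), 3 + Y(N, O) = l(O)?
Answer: -277/790826 ≈ -0.00035027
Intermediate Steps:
Y(N, O) = 1 (Y(N, O) = -3 + 4 = 1)
s(P, W) = -36 - 268/W (s(P, W) = -36 + 4*((1 - 135)/(W + W)) = -36 + 4*(-134*1/(2*W)) = -36 + 4*(-67/W) = -36 - 268/W)
1/(s(-169, 277) - 2818) = 1/((-36 - 268/277) - 2818) = 1/(-10240/277 - 2818) = 1/(-790826/277) = -277/790826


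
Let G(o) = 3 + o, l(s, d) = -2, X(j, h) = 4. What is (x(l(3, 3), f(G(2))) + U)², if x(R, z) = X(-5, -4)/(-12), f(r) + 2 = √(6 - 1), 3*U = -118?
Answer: 14161/9 ≈ 1573.4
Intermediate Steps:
U = -118/3 (U = (⅓)*(-118) = -118/3 ≈ -39.333)
f(r) = -2 + √5 (f(r) = -2 + √(6 - 1) = -2 + √5)
x(R, z) = -⅓ (x(R, z) = 4/(-12) = 4*(-1/12) = -⅓)
(x(l(3, 3), f(G(2))) + U)² = (-⅓ - 118/3)² = (-119/3)² = 14161/9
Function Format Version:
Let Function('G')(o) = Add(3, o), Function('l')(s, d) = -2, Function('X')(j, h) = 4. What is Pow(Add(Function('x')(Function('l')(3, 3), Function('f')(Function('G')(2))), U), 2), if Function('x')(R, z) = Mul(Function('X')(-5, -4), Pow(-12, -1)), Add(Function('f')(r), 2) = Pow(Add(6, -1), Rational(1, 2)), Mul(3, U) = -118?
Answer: Rational(14161, 9) ≈ 1573.4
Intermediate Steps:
U = Rational(-118, 3) (U = Mul(Rational(1, 3), -118) = Rational(-118, 3) ≈ -39.333)
Function('f')(r) = Add(-2, Pow(5, Rational(1, 2))) (Function('f')(r) = Add(-2, Pow(Add(6, -1), Rational(1, 2))) = Add(-2, Pow(5, Rational(1, 2))))
Function('x')(R, z) = Rational(-1, 3) (Function('x')(R, z) = Mul(4, Pow(-12, -1)) = Mul(4, Rational(-1, 12)) = Rational(-1, 3))
Pow(Add(Function('x')(Function('l')(3, 3), Function('f')(Function('G')(2))), U), 2) = Pow(Add(Rational(-1, 3), Rational(-118, 3)), 2) = Pow(Rational(-119, 3), 2) = Rational(14161, 9)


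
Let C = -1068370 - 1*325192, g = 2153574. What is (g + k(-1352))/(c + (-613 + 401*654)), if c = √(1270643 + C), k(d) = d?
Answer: 281554758151/34228067900 - 1076111*I*√122919/34228067900 ≈ 8.2258 - 0.011023*I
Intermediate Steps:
C = -1393562 (C = -1068370 - 325192 = -1393562)
c = I*√122919 (c = √(1270643 - 1393562) = √(-122919) = I*√122919 ≈ 350.6*I)
(g + k(-1352))/(c + (-613 + 401*654)) = (2153574 - 1352)/(I*√122919 + (-613 + 401*654)) = 2152222/(I*√122919 + (-613 + 262254)) = 2152222/(I*√122919 + 261641) = 2152222/(261641 + I*√122919)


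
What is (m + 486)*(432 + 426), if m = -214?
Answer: 233376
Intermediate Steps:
(m + 486)*(432 + 426) = (-214 + 486)*(432 + 426) = 272*858 = 233376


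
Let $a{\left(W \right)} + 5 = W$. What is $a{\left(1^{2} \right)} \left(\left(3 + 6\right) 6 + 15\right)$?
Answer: $-276$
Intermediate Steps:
$a{\left(W \right)} = -5 + W$
$a{\left(1^{2} \right)} \left(\left(3 + 6\right) 6 + 15\right) = \left(-5 + 1^{2}\right) \left(\left(3 + 6\right) 6 + 15\right) = \left(-5 + 1\right) \left(9 \cdot 6 + 15\right) = - 4 \left(54 + 15\right) = \left(-4\right) 69 = -276$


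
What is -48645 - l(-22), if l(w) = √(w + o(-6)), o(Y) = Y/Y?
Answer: -48645 - I*√21 ≈ -48645.0 - 4.5826*I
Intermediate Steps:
o(Y) = 1
l(w) = √(1 + w) (l(w) = √(w + 1) = √(1 + w))
-48645 - l(-22) = -48645 - √(1 - 22) = -48645 - √(-21) = -48645 - I*√21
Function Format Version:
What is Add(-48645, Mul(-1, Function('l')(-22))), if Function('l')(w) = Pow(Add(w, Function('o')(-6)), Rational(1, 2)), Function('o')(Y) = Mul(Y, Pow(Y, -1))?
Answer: Add(-48645, Mul(-1, I, Pow(21, Rational(1, 2)))) ≈ Add(-48645., Mul(-4.5826, I))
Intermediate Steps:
Function('o')(Y) = 1
Function('l')(w) = Pow(Add(1, w), Rational(1, 2)) (Function('l')(w) = Pow(Add(w, 1), Rational(1, 2)) = Pow(Add(1, w), Rational(1, 2)))
Add(-48645, Mul(-1, Function('l')(-22))) = Add(-48645, Mul(-1, Pow(Add(1, -22), Rational(1, 2)))) = Add(-48645, Mul(-1, Pow(-21, Rational(1, 2)))) = Add(-48645, Mul(-1, Mul(I, Pow(21, Rational(1, 2))))) = Add(-48645, Mul(-1, I, Pow(21, Rational(1, 2))))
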